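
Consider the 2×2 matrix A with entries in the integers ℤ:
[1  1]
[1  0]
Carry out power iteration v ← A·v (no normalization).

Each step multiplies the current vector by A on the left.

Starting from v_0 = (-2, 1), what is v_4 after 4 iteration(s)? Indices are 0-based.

v_0 = (-2, 1).
v_1 = A·v_0 = (-1, -2).
v_2 = A·v_1 = (-3, -1).
v_3 = A·v_2 = (-4, -3).
v_4 = A·v_3 = (-7, -4).

v_4 = (-7, -4)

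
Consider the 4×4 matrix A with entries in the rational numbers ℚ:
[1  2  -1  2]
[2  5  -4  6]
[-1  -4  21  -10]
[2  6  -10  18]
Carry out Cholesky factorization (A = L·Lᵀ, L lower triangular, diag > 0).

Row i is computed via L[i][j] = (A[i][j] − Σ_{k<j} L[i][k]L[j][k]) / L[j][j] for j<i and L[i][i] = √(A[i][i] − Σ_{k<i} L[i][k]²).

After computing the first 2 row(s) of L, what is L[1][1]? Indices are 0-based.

Step 1: L[0][0] = √(1) = 1.
  L[1][0] = (2) / L[0][0] = 2.
Step 2: L[1][1] = √(1) = 1.

L[1][1] = 1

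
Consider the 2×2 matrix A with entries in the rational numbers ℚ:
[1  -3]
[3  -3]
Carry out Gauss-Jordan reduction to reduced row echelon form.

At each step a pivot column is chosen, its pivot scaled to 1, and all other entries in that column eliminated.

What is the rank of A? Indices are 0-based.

rank = 2

pivot(0,0)=1: scale R0 → (1, -3)
  clear (1,0): R1 −= (3)R0 → (0, 6)
pivot(1,1)=6: scale R1 → (0, 1)
  clear (0,1): R0 −= (-3)R1 → (1, 0)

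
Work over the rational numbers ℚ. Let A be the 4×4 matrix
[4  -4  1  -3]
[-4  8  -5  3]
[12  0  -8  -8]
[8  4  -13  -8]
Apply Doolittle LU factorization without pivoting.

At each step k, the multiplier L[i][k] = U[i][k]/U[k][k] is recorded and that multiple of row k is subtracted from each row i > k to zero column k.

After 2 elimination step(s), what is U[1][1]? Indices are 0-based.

U[1][1] = 4

Step 1: pivot at (0,0) is 4.
  row1 ← row1 − (-1)·row0  ⇒  L[1][0]=-1, U row1=(0, 4, -4, 0)
  row2 ← row2 − (3)·row0  ⇒  L[2][0]=3, U row2=(0, 12, -11, 1)
  row3 ← row3 − (2)·row0  ⇒  L[3][0]=2, U row3=(0, 12, -15, -2)
Step 2: pivot at (1,1) is 4.
  row2 ← row2 − (3)·row1  ⇒  L[2][1]=3, U row2=(0, 0, 1, 1)
  row3 ← row3 − (3)·row1  ⇒  L[3][1]=3, U row3=(0, 0, -3, -2)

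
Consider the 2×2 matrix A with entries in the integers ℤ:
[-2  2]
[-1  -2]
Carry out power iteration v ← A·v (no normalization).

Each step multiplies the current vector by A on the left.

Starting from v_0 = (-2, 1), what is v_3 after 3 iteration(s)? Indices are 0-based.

v_0 = (-2, 1).
v_1 = A·v_0 = (6, 0).
v_2 = A·v_1 = (-12, -6).
v_3 = A·v_2 = (12, 24).

v_3 = (12, 24)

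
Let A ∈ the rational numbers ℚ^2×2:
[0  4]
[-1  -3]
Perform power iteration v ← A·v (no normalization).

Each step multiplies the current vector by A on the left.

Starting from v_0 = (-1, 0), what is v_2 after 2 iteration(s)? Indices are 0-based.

v_0 = (-1, 0).
v_1 = A·v_0 = (0, 1).
v_2 = A·v_1 = (4, -3).

v_2 = (4, -3)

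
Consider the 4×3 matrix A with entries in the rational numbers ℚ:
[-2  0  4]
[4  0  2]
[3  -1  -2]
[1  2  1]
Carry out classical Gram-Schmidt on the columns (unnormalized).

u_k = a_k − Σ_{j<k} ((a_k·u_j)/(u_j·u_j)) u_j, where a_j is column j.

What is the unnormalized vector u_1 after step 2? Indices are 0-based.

u_1 = (-1/15, 2/15, -9/10, 61/30)

Step 1: u_0 = a_0 = (-2, 4, 3, 1).
Step 2: u_1 = a_1 − (-1/30)·u_0 = (-1/15, 2/15, -9/10, 61/30).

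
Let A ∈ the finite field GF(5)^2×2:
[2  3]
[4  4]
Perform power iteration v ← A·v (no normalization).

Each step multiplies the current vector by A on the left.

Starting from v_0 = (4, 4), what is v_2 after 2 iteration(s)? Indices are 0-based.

v_2 = (1, 3)

v_0 = (4, 4).
v_1 = A·v_0 = (0, 2).
v_2 = A·v_1 = (1, 3).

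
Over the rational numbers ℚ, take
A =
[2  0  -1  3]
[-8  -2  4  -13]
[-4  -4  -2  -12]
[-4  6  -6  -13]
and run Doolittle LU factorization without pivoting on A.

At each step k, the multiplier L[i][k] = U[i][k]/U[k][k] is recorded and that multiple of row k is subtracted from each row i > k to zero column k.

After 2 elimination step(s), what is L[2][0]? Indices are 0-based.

L[2][0] = -2

[col 0] pivot 2
  R1 -= -4*R0 → (0, -2, 0, -1)  (L[1][0] := -4)
  R2 -= -2*R0 → (0, -4, -4, -6)  (L[2][0] := -2)
  R3 -= -2*R0 → (0, 6, -8, -7)  (L[3][0] := -2)
[col 1] pivot -2
  R2 -= 2*R1 → (0, 0, -4, -4)  (L[2][1] := 2)
  R3 -= -3*R1 → (0, 0, -8, -10)  (L[3][1] := -3)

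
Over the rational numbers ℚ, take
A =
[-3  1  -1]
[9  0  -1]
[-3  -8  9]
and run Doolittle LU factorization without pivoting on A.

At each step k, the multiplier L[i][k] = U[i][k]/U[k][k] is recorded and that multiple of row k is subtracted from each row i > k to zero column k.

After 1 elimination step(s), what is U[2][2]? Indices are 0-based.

[col 0] pivot -3
  R1 -= -3*R0 → (0, 3, -4)  (L[1][0] := -3)
  R2 -= 1*R0 → (0, -9, 10)  (L[2][0] := 1)

U[2][2] = 10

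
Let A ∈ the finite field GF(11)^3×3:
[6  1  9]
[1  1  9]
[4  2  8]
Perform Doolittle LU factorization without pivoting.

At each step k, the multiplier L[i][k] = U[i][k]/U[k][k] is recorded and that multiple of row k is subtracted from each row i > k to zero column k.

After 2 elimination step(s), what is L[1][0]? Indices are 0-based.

Step 1: pivot at (0,0) is 6.
  row1 ← row1 − (2)·row0  ⇒  L[1][0]=2, U row1=(0, 10, 2)
  row2 ← row2 − (8)·row0  ⇒  L[2][0]=8, U row2=(0, 5, 2)
Step 2: pivot at (1,1) is 10.
  row2 ← row2 − (6)·row1  ⇒  L[2][1]=6, U row2=(0, 0, 1)

L[1][0] = 2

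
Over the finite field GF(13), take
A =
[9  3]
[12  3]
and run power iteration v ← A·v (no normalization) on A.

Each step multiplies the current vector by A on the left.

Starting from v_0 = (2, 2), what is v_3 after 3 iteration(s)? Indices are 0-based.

v_3 = (1, 9)

v_0 = (2, 2).
v_1 = A·v_0 = (11, 4).
v_2 = A·v_1 = (7, 1).
v_3 = A·v_2 = (1, 9).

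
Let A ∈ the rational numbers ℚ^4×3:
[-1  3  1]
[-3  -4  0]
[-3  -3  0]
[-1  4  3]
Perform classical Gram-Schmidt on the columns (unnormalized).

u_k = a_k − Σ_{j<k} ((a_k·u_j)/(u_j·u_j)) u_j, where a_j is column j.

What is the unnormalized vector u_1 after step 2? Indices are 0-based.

u_1 = (37/10, -19/10, -9/10, 47/10)

Step 1: u_0 = a_0 = (-1, -3, -3, -1).
Step 2: u_1 = a_1 − (7/10)·u_0 = (37/10, -19/10, -9/10, 47/10).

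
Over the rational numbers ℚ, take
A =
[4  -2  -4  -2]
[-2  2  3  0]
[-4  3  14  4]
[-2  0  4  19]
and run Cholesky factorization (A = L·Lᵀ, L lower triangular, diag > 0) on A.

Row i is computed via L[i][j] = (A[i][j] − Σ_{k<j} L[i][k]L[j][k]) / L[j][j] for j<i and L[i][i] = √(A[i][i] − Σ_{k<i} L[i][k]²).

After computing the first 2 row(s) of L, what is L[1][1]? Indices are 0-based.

Step 1: L[0][0] = √(4) = 2.
  L[1][0] = (-2) / L[0][0] = -1.
Step 2: L[1][1] = √(1) = 1.

L[1][1] = 1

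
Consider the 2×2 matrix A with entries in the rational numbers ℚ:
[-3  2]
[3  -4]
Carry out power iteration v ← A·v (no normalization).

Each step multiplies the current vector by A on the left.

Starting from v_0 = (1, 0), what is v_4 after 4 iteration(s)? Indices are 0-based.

v_4 = (519, -777)

v_0 = (1, 0).
v_1 = A·v_0 = (-3, 3).
v_2 = A·v_1 = (15, -21).
v_3 = A·v_2 = (-87, 129).
v_4 = A·v_3 = (519, -777).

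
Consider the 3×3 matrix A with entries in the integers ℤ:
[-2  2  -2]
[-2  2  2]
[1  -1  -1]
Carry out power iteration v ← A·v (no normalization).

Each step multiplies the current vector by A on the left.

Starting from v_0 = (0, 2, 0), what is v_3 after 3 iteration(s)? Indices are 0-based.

v_3 = (-20, -12, 6)

v_0 = (0, 2, 0).
v_1 = A·v_0 = (4, 4, -2).
v_2 = A·v_1 = (4, -4, 2).
v_3 = A·v_2 = (-20, -12, 6).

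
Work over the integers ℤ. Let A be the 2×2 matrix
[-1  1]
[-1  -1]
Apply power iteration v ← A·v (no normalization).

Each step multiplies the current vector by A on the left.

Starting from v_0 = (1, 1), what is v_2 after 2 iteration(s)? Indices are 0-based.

v_0 = (1, 1).
v_1 = A·v_0 = (0, -2).
v_2 = A·v_1 = (-2, 2).

v_2 = (-2, 2)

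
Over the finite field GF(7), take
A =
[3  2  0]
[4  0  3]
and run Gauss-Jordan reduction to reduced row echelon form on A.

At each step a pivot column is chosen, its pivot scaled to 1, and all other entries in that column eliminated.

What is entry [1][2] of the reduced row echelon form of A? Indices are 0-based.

step 1: normalize row 0 (÷3) = (1, 3, 0)
  row 1: subtract 4×row0 = (0, 2, 3)
step 2: normalize row 1 (÷2) = (0, 1, 5)
  row 0: subtract 3×row1 = (1, 0, 6)

M[1][2] = 5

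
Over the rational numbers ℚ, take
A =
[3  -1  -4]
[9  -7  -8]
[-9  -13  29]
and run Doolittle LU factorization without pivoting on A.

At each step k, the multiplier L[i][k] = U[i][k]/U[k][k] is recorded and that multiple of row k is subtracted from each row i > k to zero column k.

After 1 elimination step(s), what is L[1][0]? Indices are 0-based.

k=0: U[0][0]=3
  eliminate (1,0): mult=3, new row 1: (0, -4, 4); set L[1][0]=3
  eliminate (2,0): mult=-3, new row 2: (0, -16, 17); set L[2][0]=-3

L[1][0] = 3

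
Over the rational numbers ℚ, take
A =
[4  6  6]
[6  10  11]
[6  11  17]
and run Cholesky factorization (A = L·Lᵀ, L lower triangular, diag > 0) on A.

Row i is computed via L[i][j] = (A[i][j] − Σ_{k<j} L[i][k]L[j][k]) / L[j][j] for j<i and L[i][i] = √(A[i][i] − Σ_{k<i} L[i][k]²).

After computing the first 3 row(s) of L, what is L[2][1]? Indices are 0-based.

L[2][1] = 2

Step 1: L[0][0] = √(4) = 2.
  L[1][0] = (6) / L[0][0] = 3.
Step 2: L[1][1] = √(1) = 1.
  L[2][0] = (6) / L[0][0] = 3.
  L[2][1] = (2) / L[1][1] = 2.
Step 3: L[2][2] = √(4) = 2.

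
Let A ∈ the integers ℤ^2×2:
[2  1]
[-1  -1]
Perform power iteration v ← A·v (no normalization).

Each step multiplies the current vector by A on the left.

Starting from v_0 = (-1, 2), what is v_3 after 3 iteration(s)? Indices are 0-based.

v_3 = (-1, 0)

v_0 = (-1, 2).
v_1 = A·v_0 = (0, -1).
v_2 = A·v_1 = (-1, 1).
v_3 = A·v_2 = (-1, 0).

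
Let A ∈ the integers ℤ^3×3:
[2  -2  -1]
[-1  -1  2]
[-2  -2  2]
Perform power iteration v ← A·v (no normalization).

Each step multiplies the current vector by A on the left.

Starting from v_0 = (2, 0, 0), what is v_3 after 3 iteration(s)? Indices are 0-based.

v_0 = (2, 0, 0).
v_1 = A·v_0 = (4, -2, -4).
v_2 = A·v_1 = (16, -10, -12).
v_3 = A·v_2 = (64, -30, -36).

v_3 = (64, -30, -36)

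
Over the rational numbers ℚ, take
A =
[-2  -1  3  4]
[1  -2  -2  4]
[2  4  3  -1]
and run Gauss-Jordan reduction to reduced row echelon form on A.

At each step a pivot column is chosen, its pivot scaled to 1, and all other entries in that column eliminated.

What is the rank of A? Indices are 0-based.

rank = 3

pivot(0,0)=-2: scale R0 → (1, 1/2, -3/2, -2)
  clear (1,0): R1 −= (1)R0 → (0, -5/2, -1/2, 6)
  clear (2,0): R2 −= (2)R0 → (0, 3, 6, 3)
pivot(1,1)=-5/2: scale R1 → (0, 1, 1/5, -12/5)
  clear (0,1): R0 −= (1/2)R1 → (1, 0, -8/5, -4/5)
  clear (2,1): R2 −= (3)R1 → (0, 0, 27/5, 51/5)
pivot(2,2)=27/5: scale R2 → (0, 0, 1, 17/9)
  clear (0,2): R0 −= (-8/5)R2 → (1, 0, 0, 20/9)
  clear (1,2): R1 −= (1/5)R2 → (0, 1, 0, -25/9)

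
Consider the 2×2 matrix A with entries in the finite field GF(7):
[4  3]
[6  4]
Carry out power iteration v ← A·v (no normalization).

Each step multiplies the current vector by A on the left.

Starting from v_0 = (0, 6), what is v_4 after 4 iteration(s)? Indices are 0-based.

v_0 = (0, 6).
v_1 = A·v_0 = (4, 3).
v_2 = A·v_1 = (4, 1).
v_3 = A·v_2 = (5, 0).
v_4 = A·v_3 = (6, 2).

v_4 = (6, 2)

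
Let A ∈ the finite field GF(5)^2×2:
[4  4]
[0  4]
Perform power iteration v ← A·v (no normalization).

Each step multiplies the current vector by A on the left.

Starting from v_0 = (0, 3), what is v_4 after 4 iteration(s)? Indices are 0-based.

v_0 = (0, 3).
v_1 = A·v_0 = (2, 2).
v_2 = A·v_1 = (1, 3).
v_3 = A·v_2 = (1, 2).
v_4 = A·v_3 = (2, 3).

v_4 = (2, 3)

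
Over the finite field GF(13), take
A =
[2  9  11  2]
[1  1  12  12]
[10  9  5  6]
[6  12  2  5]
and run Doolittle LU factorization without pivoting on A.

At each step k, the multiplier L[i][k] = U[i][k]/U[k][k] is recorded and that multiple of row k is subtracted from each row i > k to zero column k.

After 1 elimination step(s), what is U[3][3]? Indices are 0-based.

Step 1: pivot at (0,0) is 2.
  row1 ← row1 − (7)·row0  ⇒  L[1][0]=7, U row1=(0, 3, 0, 11)
  row2 ← row2 − (5)·row0  ⇒  L[2][0]=5, U row2=(0, 3, 2, 9)
  row3 ← row3 − (3)·row0  ⇒  L[3][0]=3, U row3=(0, 11, 8, 12)

U[3][3] = 12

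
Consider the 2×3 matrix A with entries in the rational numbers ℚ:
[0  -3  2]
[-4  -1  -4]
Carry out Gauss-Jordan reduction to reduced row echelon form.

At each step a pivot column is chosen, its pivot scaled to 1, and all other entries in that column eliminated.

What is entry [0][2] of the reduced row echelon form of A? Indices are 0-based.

M[0][2] = 7/6

step 1: exchange rows 0,1
step 1: normalize row 0 (÷-4) = (1, 1/4, 1)
step 2: normalize row 1 (÷-3) = (0, 1, -2/3)
  row 0: subtract 1/4×row1 = (1, 0, 7/6)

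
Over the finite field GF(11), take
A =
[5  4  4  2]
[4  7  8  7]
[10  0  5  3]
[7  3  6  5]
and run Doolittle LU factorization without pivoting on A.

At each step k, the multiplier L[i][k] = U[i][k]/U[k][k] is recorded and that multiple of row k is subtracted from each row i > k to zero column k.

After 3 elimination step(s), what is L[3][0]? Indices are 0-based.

Step 1: pivot at (0,0) is 5.
  row1 ← row1 − (3)·row0  ⇒  L[1][0]=3, U row1=(0, 6, 7, 1)
  row2 ← row2 − (2)·row0  ⇒  L[2][0]=2, U row2=(0, 3, 8, 10)
  row3 ← row3 − (8)·row0  ⇒  L[3][0]=8, U row3=(0, 4, 7, 0)
Step 2: pivot at (1,1) is 6.
  row2 ← row2 − (6)·row1  ⇒  L[2][1]=6, U row2=(0, 0, 10, 4)
  row3 ← row3 − (8)·row1  ⇒  L[3][1]=8, U row3=(0, 0, 6, 3)
Step 3: pivot at (2,2) is 10.
  row3 ← row3 − (5)·row2  ⇒  L[3][2]=5, U row3=(0, 0, 0, 5)

L[3][0] = 8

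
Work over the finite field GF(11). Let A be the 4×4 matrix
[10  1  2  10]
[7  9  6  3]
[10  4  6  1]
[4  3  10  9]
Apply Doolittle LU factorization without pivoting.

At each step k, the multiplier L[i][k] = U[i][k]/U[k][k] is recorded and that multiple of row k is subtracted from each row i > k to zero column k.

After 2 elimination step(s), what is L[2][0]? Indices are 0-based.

[col 0] pivot 10
  R1 -= 4*R0 → (0, 5, 9, 7)  (L[1][0] := 4)
  R2 -= 1*R0 → (0, 3, 4, 2)  (L[2][0] := 1)
  R3 -= 7*R0 → (0, 7, 7, 5)  (L[3][0] := 7)
[col 1] pivot 5
  R2 -= 5*R1 → (0, 0, 3, 0)  (L[2][1] := 5)
  R3 -= 8*R1 → (0, 0, 1, 4)  (L[3][1] := 8)

L[2][0] = 1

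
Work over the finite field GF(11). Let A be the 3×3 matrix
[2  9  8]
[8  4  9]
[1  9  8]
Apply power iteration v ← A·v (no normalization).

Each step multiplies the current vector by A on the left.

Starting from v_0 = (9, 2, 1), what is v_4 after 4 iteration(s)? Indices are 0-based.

v_4 = (9, 5, 1)

v_0 = (9, 2, 1).
v_1 = A·v_0 = (0, 1, 2).
v_2 = A·v_1 = (3, 0, 3).
v_3 = A·v_2 = (8, 7, 5).
v_4 = A·v_3 = (9, 5, 1).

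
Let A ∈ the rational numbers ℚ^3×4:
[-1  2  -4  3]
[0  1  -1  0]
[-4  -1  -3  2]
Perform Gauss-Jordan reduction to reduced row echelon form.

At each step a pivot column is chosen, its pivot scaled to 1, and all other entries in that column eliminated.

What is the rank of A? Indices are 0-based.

rank = 3

[1] R0 /= -1  ⇒  (1, -2, 4, -3)
     R2 -= -4·R0  ⇒  (0, -9, 13, -10)
[2] R1 /= 1  ⇒  (0, 1, -1, 0)
     R0 -= -2·R1  ⇒  (1, 0, 2, -3)
     R2 -= -9·R1  ⇒  (0, 0, 4, -10)
[3] R2 /= 4  ⇒  (0, 0, 1, -5/2)
     R0 -= 2·R2  ⇒  (1, 0, 0, 2)
     R1 -= -1·R2  ⇒  (0, 1, 0, -5/2)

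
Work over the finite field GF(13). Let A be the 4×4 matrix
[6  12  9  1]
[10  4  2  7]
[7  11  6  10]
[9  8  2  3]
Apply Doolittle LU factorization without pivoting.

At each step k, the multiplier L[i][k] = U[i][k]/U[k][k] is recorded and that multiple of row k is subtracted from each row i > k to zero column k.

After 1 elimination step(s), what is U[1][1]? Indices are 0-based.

U[1][1] = 10

k=0: U[0][0]=6
  eliminate (1,0): mult=6, new row 1: (0, 10, 0, 1); set L[1][0]=6
  eliminate (2,0): mult=12, new row 2: (0, 10, 2, 11); set L[2][0]=12
  eliminate (3,0): mult=8, new row 3: (0, 3, 8, 8); set L[3][0]=8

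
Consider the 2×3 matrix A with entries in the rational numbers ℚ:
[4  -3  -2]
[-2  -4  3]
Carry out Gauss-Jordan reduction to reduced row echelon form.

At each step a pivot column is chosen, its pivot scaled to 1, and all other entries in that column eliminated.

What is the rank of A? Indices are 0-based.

rank = 2

[1] R0 /= 4  ⇒  (1, -3/4, -1/2)
     R1 -= -2·R0  ⇒  (0, -11/2, 2)
[2] R1 /= -11/2  ⇒  (0, 1, -4/11)
     R0 -= -3/4·R1  ⇒  (1, 0, -17/22)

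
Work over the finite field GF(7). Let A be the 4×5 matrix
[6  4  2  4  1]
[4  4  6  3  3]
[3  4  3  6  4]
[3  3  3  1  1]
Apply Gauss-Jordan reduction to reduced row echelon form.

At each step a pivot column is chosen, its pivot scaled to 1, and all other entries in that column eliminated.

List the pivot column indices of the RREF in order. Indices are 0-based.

step 1: normalize row 0 (÷6) = (1, 3, 5, 3, 6)
  row 1: subtract 4×row0 = (0, 6, 0, 5, 0)
  row 2: subtract 3×row0 = (0, 2, 2, 4, 0)
  row 3: subtract 3×row0 = (0, 1, 2, 6, 4)
step 2: normalize row 1 (÷6) = (0, 1, 0, 2, 0)
  row 0: subtract 3×row1 = (1, 0, 5, 4, 6)
  row 2: subtract 2×row1 = (0, 0, 2, 0, 0)
  row 3: subtract 1×row1 = (0, 0, 2, 4, 4)
step 3: normalize row 2 (÷2) = (0, 0, 1, 0, 0)
  row 0: subtract 5×row2 = (1, 0, 0, 4, 6)
  row 3: subtract 2×row2 = (0, 0, 0, 4, 4)
step 4: normalize row 3 (÷4) = (0, 0, 0, 1, 1)
  row 0: subtract 4×row3 = (1, 0, 0, 0, 2)
  row 1: subtract 2×row3 = (0, 1, 0, 0, 5)

pivot columns: 0, 1, 2, 3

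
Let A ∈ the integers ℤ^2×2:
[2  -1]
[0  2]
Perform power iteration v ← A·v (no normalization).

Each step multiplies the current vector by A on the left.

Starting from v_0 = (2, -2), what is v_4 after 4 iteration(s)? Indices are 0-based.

v_4 = (96, -32)

v_0 = (2, -2).
v_1 = A·v_0 = (6, -4).
v_2 = A·v_1 = (16, -8).
v_3 = A·v_2 = (40, -16).
v_4 = A·v_3 = (96, -32).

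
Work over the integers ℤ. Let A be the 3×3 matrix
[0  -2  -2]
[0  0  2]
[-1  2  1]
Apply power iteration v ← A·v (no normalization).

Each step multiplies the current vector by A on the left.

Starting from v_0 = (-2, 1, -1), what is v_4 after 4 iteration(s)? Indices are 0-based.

v_4 = (-22, 26, 19)

v_0 = (-2, 1, -1).
v_1 = A·v_0 = (0, -2, 3).
v_2 = A·v_1 = (-2, 6, -1).
v_3 = A·v_2 = (-10, -2, 13).
v_4 = A·v_3 = (-22, 26, 19).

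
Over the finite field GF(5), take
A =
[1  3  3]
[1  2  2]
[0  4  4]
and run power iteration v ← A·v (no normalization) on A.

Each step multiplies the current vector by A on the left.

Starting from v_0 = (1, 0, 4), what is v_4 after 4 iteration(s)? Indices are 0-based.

v_0 = (1, 0, 4).
v_1 = A·v_0 = (3, 4, 1).
v_2 = A·v_1 = (3, 3, 0).
v_3 = A·v_2 = (2, 4, 2).
v_4 = A·v_3 = (0, 4, 4).

v_4 = (0, 4, 4)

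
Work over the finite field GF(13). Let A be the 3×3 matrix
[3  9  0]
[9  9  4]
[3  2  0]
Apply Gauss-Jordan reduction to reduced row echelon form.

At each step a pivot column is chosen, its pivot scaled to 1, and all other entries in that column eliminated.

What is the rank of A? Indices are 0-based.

step 1: normalize row 0 (÷3) = (1, 3, 0)
  row 1: subtract 9×row0 = (0, 8, 4)
  row 2: subtract 3×row0 = (0, 6, 0)
step 2: normalize row 1 (÷8) = (0, 1, 7)
  row 0: subtract 3×row1 = (1, 0, 5)
  row 2: subtract 6×row1 = (0, 0, 10)
step 3: normalize row 2 (÷10) = (0, 0, 1)
  row 0: subtract 5×row2 = (1, 0, 0)
  row 1: subtract 7×row2 = (0, 1, 0)

rank = 3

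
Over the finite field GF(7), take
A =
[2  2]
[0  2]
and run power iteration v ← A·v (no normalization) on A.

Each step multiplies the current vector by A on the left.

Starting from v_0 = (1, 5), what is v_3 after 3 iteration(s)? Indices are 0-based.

v_0 = (1, 5).
v_1 = A·v_0 = (5, 3).
v_2 = A·v_1 = (2, 6).
v_3 = A·v_2 = (2, 5).

v_3 = (2, 5)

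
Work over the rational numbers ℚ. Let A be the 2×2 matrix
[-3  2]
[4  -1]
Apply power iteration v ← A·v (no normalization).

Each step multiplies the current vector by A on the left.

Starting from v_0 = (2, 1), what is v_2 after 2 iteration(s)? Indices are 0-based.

v_2 = (26, -23)

v_0 = (2, 1).
v_1 = A·v_0 = (-4, 7).
v_2 = A·v_1 = (26, -23).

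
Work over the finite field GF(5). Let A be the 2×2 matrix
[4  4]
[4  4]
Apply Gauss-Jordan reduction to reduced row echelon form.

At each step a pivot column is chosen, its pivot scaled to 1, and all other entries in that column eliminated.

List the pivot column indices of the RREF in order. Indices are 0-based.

[1] R0 /= 4  ⇒  (1, 1)
     R1 -= 4·R0  ⇒  (0, 0)
column 1 empty below row 1

pivot columns: 0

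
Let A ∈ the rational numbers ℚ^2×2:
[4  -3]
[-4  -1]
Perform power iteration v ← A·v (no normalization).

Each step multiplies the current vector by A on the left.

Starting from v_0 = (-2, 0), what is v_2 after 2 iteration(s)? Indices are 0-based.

v_0 = (-2, 0).
v_1 = A·v_0 = (-8, 8).
v_2 = A·v_1 = (-56, 24).

v_2 = (-56, 24)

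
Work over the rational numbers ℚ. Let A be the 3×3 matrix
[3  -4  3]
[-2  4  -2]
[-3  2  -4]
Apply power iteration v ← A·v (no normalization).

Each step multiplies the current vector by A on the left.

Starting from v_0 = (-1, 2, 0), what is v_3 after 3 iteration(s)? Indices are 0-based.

v_0 = (-1, 2, 0).
v_1 = A·v_0 = (-11, 10, 7).
v_2 = A·v_1 = (-52, 48, 25).
v_3 = A·v_2 = (-273, 246, 152).

v_3 = (-273, 246, 152)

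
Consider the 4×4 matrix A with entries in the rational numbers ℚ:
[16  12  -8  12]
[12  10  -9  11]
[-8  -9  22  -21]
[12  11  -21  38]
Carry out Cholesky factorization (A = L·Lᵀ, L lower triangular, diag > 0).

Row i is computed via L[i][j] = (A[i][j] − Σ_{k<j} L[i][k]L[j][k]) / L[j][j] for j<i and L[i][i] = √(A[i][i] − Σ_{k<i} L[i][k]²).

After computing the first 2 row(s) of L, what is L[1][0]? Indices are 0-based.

Step 1: L[0][0] = √(16) = 4.
  L[1][0] = (12) / L[0][0] = 3.
Step 2: L[1][1] = √(1) = 1.

L[1][0] = 3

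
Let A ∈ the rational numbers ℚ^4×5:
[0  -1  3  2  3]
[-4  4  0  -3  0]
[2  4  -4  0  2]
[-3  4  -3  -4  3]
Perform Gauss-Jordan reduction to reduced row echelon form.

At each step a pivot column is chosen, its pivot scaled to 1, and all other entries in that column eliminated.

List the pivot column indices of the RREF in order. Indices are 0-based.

step 1: exchange rows 0,1
step 1: normalize row 0 (÷-4) = (1, -1, 0, 3/4, 0)
  row 2: subtract 2×row0 = (0, 6, -4, -3/2, 2)
  row 3: subtract -3×row0 = (0, 1, -3, -7/4, 3)
step 2: normalize row 1 (÷-1) = (0, 1, -3, -2, -3)
  row 0: subtract -1×row1 = (1, 0, -3, -5/4, -3)
  row 2: subtract 6×row1 = (0, 0, 14, 21/2, 20)
  row 3: subtract 1×row1 = (0, 0, 0, 1/4, 6)
step 3: normalize row 2 (÷14) = (0, 0, 1, 3/4, 10/7)
  row 0: subtract -3×row2 = (1, 0, 0, 1, 9/7)
  row 1: subtract -3×row2 = (0, 1, 0, 1/4, 9/7)
step 4: normalize row 3 (÷1/4) = (0, 0, 0, 1, 24)
  row 0: subtract 1×row3 = (1, 0, 0, 0, -159/7)
  row 1: subtract 1/4×row3 = (0, 1, 0, 0, -33/7)
  row 2: subtract 3/4×row3 = (0, 0, 1, 0, -116/7)

pivot columns: 0, 1, 2, 3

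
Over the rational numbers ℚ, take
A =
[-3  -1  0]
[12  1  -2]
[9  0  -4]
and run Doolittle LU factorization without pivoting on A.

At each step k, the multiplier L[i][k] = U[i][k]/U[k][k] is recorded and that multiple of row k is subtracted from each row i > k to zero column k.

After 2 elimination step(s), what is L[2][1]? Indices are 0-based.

Step 1: pivot at (0,0) is -3.
  row1 ← row1 − (-4)·row0  ⇒  L[1][0]=-4, U row1=(0, -3, -2)
  row2 ← row2 − (-3)·row0  ⇒  L[2][0]=-3, U row2=(0, -3, -4)
Step 2: pivot at (1,1) is -3.
  row2 ← row2 − (1)·row1  ⇒  L[2][1]=1, U row2=(0, 0, -2)

L[2][1] = 1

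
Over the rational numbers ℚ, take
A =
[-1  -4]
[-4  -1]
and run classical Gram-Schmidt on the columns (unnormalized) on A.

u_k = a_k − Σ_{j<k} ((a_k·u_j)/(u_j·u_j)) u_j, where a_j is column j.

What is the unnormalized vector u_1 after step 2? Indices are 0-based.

u_1 = (-60/17, 15/17)

Step 1: u_0 = a_0 = (-1, -4).
Step 2: u_1 = a_1 − (8/17)·u_0 = (-60/17, 15/17).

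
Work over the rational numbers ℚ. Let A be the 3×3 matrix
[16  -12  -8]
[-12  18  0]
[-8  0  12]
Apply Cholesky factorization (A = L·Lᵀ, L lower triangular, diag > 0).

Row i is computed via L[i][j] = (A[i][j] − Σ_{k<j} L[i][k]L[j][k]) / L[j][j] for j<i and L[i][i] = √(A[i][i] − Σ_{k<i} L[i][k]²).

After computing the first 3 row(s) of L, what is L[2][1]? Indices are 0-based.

L[2][1] = -2

Step 1: L[0][0] = √(16) = 4.
  L[1][0] = (-12) / L[0][0] = -3.
Step 2: L[1][1] = √(9) = 3.
  L[2][0] = (-8) / L[0][0] = -2.
  L[2][1] = (-6) / L[1][1] = -2.
Step 3: L[2][2] = √(4) = 2.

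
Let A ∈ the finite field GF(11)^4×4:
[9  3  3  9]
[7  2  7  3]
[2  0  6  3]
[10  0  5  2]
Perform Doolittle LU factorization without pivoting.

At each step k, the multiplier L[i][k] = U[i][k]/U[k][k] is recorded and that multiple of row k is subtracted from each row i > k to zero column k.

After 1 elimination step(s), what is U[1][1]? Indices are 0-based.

U[1][1] = 7

Step 1: pivot at (0,0) is 9.
  row1 ← row1 − (2)·row0  ⇒  L[1][0]=2, U row1=(0, 7, 1, 7)
  row2 ← row2 − (10)·row0  ⇒  L[2][0]=10, U row2=(0, 3, 9, 1)
  row3 ← row3 − (6)·row0  ⇒  L[3][0]=6, U row3=(0, 4, 9, 3)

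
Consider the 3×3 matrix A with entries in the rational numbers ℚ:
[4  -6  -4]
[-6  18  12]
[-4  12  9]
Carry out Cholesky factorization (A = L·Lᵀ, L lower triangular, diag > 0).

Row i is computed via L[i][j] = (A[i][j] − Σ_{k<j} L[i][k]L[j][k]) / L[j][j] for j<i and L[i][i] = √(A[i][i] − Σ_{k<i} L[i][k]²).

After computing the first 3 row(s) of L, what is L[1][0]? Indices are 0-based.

Step 1: L[0][0] = √(4) = 2.
  L[1][0] = (-6) / L[0][0] = -3.
Step 2: L[1][1] = √(9) = 3.
  L[2][0] = (-4) / L[0][0] = -2.
  L[2][1] = (6) / L[1][1] = 2.
Step 3: L[2][2] = √(1) = 1.

L[1][0] = -3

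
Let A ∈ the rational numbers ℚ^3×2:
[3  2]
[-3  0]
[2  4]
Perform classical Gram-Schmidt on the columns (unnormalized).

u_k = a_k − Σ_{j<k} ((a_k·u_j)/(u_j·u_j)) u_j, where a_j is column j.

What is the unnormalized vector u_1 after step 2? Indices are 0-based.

Step 1: u_0 = a_0 = (3, -3, 2).
Step 2: u_1 = a_1 − (7/11)·u_0 = (1/11, 21/11, 30/11).

u_1 = (1/11, 21/11, 30/11)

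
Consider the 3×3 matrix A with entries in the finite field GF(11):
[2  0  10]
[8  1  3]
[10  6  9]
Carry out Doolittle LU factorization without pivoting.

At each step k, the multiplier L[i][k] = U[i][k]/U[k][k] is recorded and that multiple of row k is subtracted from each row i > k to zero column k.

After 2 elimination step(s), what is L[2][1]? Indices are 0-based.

Step 1: pivot at (0,0) is 2.
  row1 ← row1 − (4)·row0  ⇒  L[1][0]=4, U row1=(0, 1, 7)
  row2 ← row2 − (5)·row0  ⇒  L[2][0]=5, U row2=(0, 6, 3)
Step 2: pivot at (1,1) is 1.
  row2 ← row2 − (6)·row1  ⇒  L[2][1]=6, U row2=(0, 0, 5)

L[2][1] = 6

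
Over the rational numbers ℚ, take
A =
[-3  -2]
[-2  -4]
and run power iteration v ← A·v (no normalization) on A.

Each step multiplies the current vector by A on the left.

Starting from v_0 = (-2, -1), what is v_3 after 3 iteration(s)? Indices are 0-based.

v_3 = (216, 272)

v_0 = (-2, -1).
v_1 = A·v_0 = (8, 8).
v_2 = A·v_1 = (-40, -48).
v_3 = A·v_2 = (216, 272).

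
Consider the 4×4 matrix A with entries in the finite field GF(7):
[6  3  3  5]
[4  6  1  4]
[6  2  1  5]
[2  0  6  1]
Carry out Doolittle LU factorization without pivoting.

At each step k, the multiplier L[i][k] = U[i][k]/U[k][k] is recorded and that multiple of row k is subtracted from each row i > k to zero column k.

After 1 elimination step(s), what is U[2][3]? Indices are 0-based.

U[2][3] = 0

k=0: U[0][0]=6
  eliminate (1,0): mult=3, new row 1: (0, 4, 6, 3); set L[1][0]=3
  eliminate (2,0): mult=1, new row 2: (0, 6, 5, 0); set L[2][0]=1
  eliminate (3,0): mult=5, new row 3: (0, 6, 5, 4); set L[3][0]=5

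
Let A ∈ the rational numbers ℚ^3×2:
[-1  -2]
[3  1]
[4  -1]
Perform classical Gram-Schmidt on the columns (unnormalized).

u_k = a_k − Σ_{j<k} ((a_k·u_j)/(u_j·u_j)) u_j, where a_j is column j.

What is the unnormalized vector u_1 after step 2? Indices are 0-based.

u_1 = (-51/26, 23/26, -15/13)

Step 1: u_0 = a_0 = (-1, 3, 4).
Step 2: u_1 = a_1 − (1/26)·u_0 = (-51/26, 23/26, -15/13).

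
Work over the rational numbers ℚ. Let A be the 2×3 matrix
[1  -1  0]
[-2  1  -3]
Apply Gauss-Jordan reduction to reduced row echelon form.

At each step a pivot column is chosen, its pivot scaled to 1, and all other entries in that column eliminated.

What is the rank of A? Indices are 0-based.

pivot(0,0)=1: scale R0 → (1, -1, 0)
  clear (1,0): R1 −= (-2)R0 → (0, -1, -3)
pivot(1,1)=-1: scale R1 → (0, 1, 3)
  clear (0,1): R0 −= (-1)R1 → (1, 0, 3)

rank = 2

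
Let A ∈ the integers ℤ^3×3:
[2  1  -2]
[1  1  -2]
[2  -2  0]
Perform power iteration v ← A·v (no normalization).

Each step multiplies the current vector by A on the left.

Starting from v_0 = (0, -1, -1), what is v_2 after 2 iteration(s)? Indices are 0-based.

v_0 = (0, -1, -1).
v_1 = A·v_0 = (1, 1, 2).
v_2 = A·v_1 = (-1, -2, 0).

v_2 = (-1, -2, 0)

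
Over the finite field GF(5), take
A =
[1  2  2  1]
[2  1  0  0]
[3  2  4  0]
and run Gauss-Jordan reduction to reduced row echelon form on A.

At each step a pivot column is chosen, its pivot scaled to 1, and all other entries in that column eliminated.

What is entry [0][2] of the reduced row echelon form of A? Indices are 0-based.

[1] R0 /= 1  ⇒  (1, 2, 2, 1)
     R1 -= 2·R0  ⇒  (0, 2, 1, 3)
     R2 -= 3·R0  ⇒  (0, 1, 3, 2)
[2] R1 /= 2  ⇒  (0, 1, 3, 4)
     R0 -= 2·R1  ⇒  (1, 0, 1, 3)
     R2 -= 1·R1  ⇒  (0, 0, 0, 3)
column 2 empty below row 2
[3] R2 /= 3  ⇒  (0, 0, 0, 1)
     R0 -= 3·R2  ⇒  (1, 0, 1, 0)
     R1 -= 4·R2  ⇒  (0, 1, 3, 0)

M[0][2] = 1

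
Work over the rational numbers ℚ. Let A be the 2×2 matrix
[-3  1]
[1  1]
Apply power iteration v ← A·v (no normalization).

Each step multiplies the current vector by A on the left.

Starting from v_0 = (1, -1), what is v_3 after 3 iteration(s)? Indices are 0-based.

v_3 = (-40, 8)

v_0 = (1, -1).
v_1 = A·v_0 = (-4, 0).
v_2 = A·v_1 = (12, -4).
v_3 = A·v_2 = (-40, 8).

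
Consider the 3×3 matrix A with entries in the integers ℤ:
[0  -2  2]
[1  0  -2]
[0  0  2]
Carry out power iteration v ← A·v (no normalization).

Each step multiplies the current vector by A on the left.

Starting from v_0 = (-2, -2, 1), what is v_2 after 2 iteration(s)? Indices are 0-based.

v_0 = (-2, -2, 1).
v_1 = A·v_0 = (6, -4, 2).
v_2 = A·v_1 = (12, 2, 4).

v_2 = (12, 2, 4)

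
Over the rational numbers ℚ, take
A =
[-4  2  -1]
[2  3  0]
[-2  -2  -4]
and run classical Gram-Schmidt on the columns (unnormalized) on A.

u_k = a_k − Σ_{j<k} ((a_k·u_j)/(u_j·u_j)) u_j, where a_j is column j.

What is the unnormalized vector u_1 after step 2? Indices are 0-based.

u_1 = (7/3, 17/6, -11/6)

Step 1: u_0 = a_0 = (-4, 2, -2).
Step 2: u_1 = a_1 − (1/12)·u_0 = (7/3, 17/6, -11/6).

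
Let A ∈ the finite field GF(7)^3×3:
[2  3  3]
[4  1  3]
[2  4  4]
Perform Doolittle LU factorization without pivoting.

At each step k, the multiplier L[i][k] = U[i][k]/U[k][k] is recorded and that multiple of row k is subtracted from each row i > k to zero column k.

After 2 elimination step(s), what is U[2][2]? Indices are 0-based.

[col 0] pivot 2
  R1 -= 2*R0 → (0, 2, 4)  (L[1][0] := 2)
  R2 -= 1*R0 → (0, 1, 1)  (L[2][0] := 1)
[col 1] pivot 2
  R2 -= 4*R1 → (0, 0, 6)  (L[2][1] := 4)

U[2][2] = 6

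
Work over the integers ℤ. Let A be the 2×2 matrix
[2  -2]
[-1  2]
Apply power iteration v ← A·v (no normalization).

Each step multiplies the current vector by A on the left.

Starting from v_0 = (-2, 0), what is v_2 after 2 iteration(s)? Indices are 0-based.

v_2 = (-12, 8)

v_0 = (-2, 0).
v_1 = A·v_0 = (-4, 2).
v_2 = A·v_1 = (-12, 8).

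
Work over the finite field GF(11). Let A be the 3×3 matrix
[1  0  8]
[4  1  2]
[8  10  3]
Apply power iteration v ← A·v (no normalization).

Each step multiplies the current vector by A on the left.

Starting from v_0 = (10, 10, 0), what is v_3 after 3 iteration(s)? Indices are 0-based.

v_3 = (4, 9, 1)

v_0 = (10, 10, 0).
v_1 = A·v_0 = (10, 6, 4).
v_2 = A·v_1 = (9, 10, 9).
v_3 = A·v_2 = (4, 9, 1).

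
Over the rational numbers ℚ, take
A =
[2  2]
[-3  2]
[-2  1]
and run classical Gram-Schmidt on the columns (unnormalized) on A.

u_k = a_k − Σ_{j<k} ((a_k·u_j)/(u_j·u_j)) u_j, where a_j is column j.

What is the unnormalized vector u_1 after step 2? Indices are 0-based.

Step 1: u_0 = a_0 = (2, -3, -2).
Step 2: u_1 = a_1 − (-4/17)·u_0 = (42/17, 22/17, 9/17).

u_1 = (42/17, 22/17, 9/17)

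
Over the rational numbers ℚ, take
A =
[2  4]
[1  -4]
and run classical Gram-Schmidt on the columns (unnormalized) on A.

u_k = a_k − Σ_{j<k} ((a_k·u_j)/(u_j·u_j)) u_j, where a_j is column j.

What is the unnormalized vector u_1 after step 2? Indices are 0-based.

u_1 = (12/5, -24/5)

Step 1: u_0 = a_0 = (2, 1).
Step 2: u_1 = a_1 − (4/5)·u_0 = (12/5, -24/5).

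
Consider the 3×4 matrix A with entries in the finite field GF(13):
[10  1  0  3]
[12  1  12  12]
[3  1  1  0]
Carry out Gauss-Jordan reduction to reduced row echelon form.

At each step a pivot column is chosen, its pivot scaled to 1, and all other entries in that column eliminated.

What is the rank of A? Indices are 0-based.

rank = 3

step 1: normalize row 0 (÷10) = (1, 4, 0, 12)
  row 1: subtract 12×row0 = (0, 5, 12, 11)
  row 2: subtract 3×row0 = (0, 2, 1, 3)
step 2: normalize row 1 (÷5) = (0, 1, 5, 10)
  row 0: subtract 4×row1 = (1, 0, 6, 11)
  row 2: subtract 2×row1 = (0, 0, 4, 9)
step 3: normalize row 2 (÷4) = (0, 0, 1, 12)
  row 0: subtract 6×row2 = (1, 0, 0, 4)
  row 1: subtract 5×row2 = (0, 1, 0, 2)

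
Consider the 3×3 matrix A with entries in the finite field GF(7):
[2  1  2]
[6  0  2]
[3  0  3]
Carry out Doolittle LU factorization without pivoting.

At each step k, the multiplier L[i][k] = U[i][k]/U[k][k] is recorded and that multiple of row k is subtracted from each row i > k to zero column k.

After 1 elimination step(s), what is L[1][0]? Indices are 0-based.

L[1][0] = 3

[col 0] pivot 2
  R1 -= 3*R0 → (0, 4, 3)  (L[1][0] := 3)
  R2 -= 5*R0 → (0, 2, 0)  (L[2][0] := 5)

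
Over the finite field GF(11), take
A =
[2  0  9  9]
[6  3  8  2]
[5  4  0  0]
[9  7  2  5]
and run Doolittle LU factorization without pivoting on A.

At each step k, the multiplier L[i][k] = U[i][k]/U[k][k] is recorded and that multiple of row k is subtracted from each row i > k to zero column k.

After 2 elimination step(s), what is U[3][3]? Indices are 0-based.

U[3][3] = 10

[col 0] pivot 2
  R1 -= 3*R0 → (0, 3, 3, 8)  (L[1][0] := 3)
  R2 -= 8*R0 → (0, 4, 5, 5)  (L[2][0] := 8)
  R3 -= 10*R0 → (0, 7, 0, 3)  (L[3][0] := 10)
[col 1] pivot 3
  R2 -= 5*R1 → (0, 0, 1, 9)  (L[2][1] := 5)
  R3 -= 6*R1 → (0, 0, 4, 10)  (L[3][1] := 6)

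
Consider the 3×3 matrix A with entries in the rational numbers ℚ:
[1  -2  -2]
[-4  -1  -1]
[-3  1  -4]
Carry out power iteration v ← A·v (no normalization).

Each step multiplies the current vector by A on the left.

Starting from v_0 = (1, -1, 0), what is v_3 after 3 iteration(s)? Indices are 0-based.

v_3 = (19, -67, -72)

v_0 = (1, -1, 0).
v_1 = A·v_0 = (3, -3, -4).
v_2 = A·v_1 = (17, -5, 4).
v_3 = A·v_2 = (19, -67, -72).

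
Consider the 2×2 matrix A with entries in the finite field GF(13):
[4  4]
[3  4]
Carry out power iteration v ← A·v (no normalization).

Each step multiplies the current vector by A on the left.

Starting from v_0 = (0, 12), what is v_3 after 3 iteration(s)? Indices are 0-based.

v_0 = (0, 12).
v_1 = A·v_0 = (9, 9).
v_2 = A·v_1 = (7, 11).
v_3 = A·v_2 = (7, 0).

v_3 = (7, 0)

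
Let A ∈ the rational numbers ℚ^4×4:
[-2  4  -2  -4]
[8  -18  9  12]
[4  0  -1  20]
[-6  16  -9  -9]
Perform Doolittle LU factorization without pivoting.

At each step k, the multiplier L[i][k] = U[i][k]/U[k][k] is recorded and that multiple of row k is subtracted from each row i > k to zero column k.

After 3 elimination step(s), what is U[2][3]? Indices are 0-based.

[col 0] pivot -2
  R1 -= -4*R0 → (0, -2, 1, -4)  (L[1][0] := -4)
  R2 -= -2*R0 → (0, 8, -5, 12)  (L[2][0] := -2)
  R3 -= 3*R0 → (0, 4, -3, 3)  (L[3][0] := 3)
[col 1] pivot -2
  R2 -= -4*R1 → (0, 0, -1, -4)  (L[2][1] := -4)
  R3 -= -2*R1 → (0, 0, -1, -5)  (L[3][1] := -2)
[col 2] pivot -1
  R3 -= 1*R2 → (0, 0, 0, -1)  (L[3][2] := 1)

U[2][3] = -4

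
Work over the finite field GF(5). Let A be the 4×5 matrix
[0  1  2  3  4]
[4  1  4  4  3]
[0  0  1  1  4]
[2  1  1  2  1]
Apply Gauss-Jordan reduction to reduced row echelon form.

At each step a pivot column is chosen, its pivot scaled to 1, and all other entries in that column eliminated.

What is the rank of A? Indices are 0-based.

step 1: exchange rows 0,1
step 1: normalize row 0 (÷4) = (1, 4, 1, 1, 2)
  row 3: subtract 2×row0 = (0, 3, 4, 0, 2)
step 2: normalize row 1 (÷1) = (0, 1, 2, 3, 4)
  row 0: subtract 4×row1 = (1, 0, 3, 4, 1)
  row 3: subtract 3×row1 = (0, 0, 3, 1, 0)
step 3: normalize row 2 (÷1) = (0, 0, 1, 1, 4)
  row 0: subtract 3×row2 = (1, 0, 0, 1, 4)
  row 1: subtract 2×row2 = (0, 1, 0, 1, 1)
  row 3: subtract 3×row2 = (0, 0, 0, 3, 3)
step 4: normalize row 3 (÷3) = (0, 0, 0, 1, 1)
  row 0: subtract 1×row3 = (1, 0, 0, 0, 3)
  row 1: subtract 1×row3 = (0, 1, 0, 0, 0)
  row 2: subtract 1×row3 = (0, 0, 1, 0, 3)

rank = 4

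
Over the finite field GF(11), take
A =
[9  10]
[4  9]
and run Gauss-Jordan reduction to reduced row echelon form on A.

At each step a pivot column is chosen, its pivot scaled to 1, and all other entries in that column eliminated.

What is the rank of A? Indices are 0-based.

rank = 2

pivot(0,0)=9: scale R0 → (1, 6)
  clear (1,0): R1 −= (4)R0 → (0, 7)
pivot(1,1)=7: scale R1 → (0, 1)
  clear (0,1): R0 −= (6)R1 → (1, 0)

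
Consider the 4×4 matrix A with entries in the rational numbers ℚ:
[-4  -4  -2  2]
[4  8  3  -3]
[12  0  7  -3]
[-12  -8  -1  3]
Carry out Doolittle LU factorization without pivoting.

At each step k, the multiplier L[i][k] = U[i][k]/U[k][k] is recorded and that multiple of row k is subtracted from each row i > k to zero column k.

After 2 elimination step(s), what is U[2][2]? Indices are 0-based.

Step 1: pivot at (0,0) is -4.
  row1 ← row1 − (-1)·row0  ⇒  L[1][0]=-1, U row1=(0, 4, 1, -1)
  row2 ← row2 − (-3)·row0  ⇒  L[2][0]=-3, U row2=(0, -12, 1, 3)
  row3 ← row3 − (3)·row0  ⇒  L[3][0]=3, U row3=(0, 4, 5, -3)
Step 2: pivot at (1,1) is 4.
  row2 ← row2 − (-3)·row1  ⇒  L[2][1]=-3, U row2=(0, 0, 4, 0)
  row3 ← row3 − (1)·row1  ⇒  L[3][1]=1, U row3=(0, 0, 4, -2)

U[2][2] = 4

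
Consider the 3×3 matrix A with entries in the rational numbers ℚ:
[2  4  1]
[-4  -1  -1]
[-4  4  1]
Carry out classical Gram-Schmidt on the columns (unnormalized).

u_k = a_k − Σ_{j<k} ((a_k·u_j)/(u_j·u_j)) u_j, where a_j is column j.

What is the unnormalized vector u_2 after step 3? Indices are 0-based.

u_2 = (-90/293, -108/293, 63/293)

Step 1: u_0 = a_0 = (2, -4, -4).
Step 2: u_1 = a_1 − (-1/9)·u_0 = (38/9, -13/9, 32/9).
Step 3: u_2 = a_2 − (1/18)·u_0 − (83/293)·u_1 = (-90/293, -108/293, 63/293).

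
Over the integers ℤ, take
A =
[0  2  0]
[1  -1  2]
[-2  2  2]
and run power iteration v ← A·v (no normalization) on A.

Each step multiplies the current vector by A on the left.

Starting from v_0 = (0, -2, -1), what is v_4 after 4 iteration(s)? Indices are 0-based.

v_4 = (16, -120, 0)

v_0 = (0, -2, -1).
v_1 = A·v_0 = (-4, 0, -6).
v_2 = A·v_1 = (0, -16, -4).
v_3 = A·v_2 = (-32, 8, -40).
v_4 = A·v_3 = (16, -120, 0).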